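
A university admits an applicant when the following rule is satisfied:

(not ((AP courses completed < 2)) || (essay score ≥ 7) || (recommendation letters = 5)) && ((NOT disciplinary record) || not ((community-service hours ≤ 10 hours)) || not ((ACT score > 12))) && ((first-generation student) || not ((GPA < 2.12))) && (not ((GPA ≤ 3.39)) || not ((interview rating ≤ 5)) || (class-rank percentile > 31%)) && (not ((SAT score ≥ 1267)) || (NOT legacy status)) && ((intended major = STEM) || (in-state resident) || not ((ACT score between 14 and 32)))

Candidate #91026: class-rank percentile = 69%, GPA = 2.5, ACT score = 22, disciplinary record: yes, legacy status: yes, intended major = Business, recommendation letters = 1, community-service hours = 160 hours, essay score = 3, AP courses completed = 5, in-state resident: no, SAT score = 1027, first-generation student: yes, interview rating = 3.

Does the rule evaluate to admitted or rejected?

Atomic conditions:
  AP courses completed < 2: 5 < 2 is false
  essay score ≥ 7: 3 ≥ 7 is false
  recommendation letters = 5: 1 == 5 is false
  NOT disciplinary record: yes → false
  community-service hours ≤ 10 hours: 160 ≤ 10 is false
  ACT score > 12: 22 > 12 is true
  first-generation student: yes → true
  GPA < 2.12: 2.5 < 2.12 is false
  GPA ≤ 3.39: 2.5 ≤ 3.39 is true
  interview rating ≤ 5: 3 ≤ 5 is true
  class-rank percentile > 31%: 69 > 31 is true
  SAT score ≥ 1267: 1027 ≥ 1267 is false
  NOT legacy status: yes → false
  intended major = STEM: Business == STEM is false
  in-state resident: no → false
  ACT score between 14 and 32: 22 in [14, 32] is true
Combine:
[1.1] NOT false = true
[1] true OR false OR false = true
[2.2] NOT false = true
[2.3] NOT true = false
[2] false OR true OR false = true
[3.2] NOT false = true
[3] true OR true = true
[4.1] NOT true = false
[4.2] NOT true = false
[4] false OR false OR true = true
[5.1] NOT false = true
[5] true OR false = true
[6.3] NOT true = false
[6] false OR false OR false = false
[root] true AND true AND true AND true AND true AND false = false
Overall: false → rejected

Rejected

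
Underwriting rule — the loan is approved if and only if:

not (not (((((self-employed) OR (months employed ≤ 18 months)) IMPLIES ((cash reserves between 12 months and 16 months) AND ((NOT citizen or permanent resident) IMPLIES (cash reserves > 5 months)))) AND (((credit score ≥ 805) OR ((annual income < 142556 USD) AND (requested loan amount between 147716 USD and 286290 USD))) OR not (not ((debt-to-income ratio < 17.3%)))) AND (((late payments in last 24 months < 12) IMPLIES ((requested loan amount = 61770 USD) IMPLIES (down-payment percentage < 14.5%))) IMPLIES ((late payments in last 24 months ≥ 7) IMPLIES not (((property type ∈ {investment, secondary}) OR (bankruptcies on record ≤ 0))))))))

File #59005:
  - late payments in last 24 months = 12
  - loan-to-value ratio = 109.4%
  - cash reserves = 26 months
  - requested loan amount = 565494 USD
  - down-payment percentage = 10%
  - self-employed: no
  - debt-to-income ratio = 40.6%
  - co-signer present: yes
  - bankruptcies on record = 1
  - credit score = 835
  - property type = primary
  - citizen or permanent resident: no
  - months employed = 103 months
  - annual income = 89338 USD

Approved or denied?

Atomic conditions:
  self-employed: no → false
  months employed ≤ 18 months: 103 ≤ 18 is false
  cash reserves between 12 months and 16 months: 26 in [12, 16] is false
  NOT citizen or permanent resident: no → true
  cash reserves > 5 months: 26 > 5 is true
  credit score ≥ 805: 835 ≥ 805 is true
  annual income < 142556 USD: 89338 < 142556 is true
  requested loan amount between 147716 USD and 286290 USD: 565494 in [147716, 286290] is false
  debt-to-income ratio < 17.3%: 40.6 < 17.3 is false
  late payments in last 24 months < 12: 12 < 12 is false
  requested loan amount = 61770 USD: 565494 == 61770 is false
  down-payment percentage < 14.5%: 10 < 14.5 is true
  late payments in last 24 months ≥ 7: 12 ≥ 7 is true
  property type ∈ {investment, secondary}: primary is not in the set → false
  bankruptcies on record ≤ 0: 1 ≤ 0 is false
Combine:
[1.1.1.1] false OR false = false
[1.1.1.2.2] true → true = true
[1.1.1.2] false AND true = false
[1.1.1] false → false (antecedent false ⇒ implication holds) = true
[1.1.2.1.2] true AND false = false
[1.1.2.1] true OR false = true
[1.1.2.2.1] NOT false = true
[1.1.2.2] NOT true = false
[1.1.2] true OR false = true
[1.1.3.1.2] false → true (antecedent false ⇒ implication holds) = true
[1.1.3.1] false → true (antecedent false ⇒ implication holds) = true
[1.1.3.2.2.1] false OR false = false
[1.1.3.2.2] NOT false = true
[1.1.3.2] true → true = true
[1.1.3] true → true = true
[1.1] true AND true AND true = true
[1] NOT true = false
[root] NOT false = true
Overall: true → approved

Approved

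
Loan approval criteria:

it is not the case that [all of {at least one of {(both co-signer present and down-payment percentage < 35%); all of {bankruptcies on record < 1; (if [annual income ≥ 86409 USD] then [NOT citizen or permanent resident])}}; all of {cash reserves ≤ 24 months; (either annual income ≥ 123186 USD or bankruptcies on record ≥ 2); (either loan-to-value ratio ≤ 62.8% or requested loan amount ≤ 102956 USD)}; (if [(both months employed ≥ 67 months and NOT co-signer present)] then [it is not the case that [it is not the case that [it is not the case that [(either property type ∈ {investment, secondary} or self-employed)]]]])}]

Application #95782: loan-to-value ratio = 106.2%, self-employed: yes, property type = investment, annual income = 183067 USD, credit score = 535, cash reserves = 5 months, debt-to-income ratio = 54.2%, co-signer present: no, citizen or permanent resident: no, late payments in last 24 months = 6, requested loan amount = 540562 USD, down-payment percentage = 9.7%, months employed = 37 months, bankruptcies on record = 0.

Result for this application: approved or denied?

Atomic conditions:
  co-signer present: no → false
  down-payment percentage < 35%: 9.7 < 35 is true
  bankruptcies on record < 1: 0 < 1 is true
  annual income ≥ 86409 USD: 183067 ≥ 86409 is true
  NOT citizen or permanent resident: no → true
  cash reserves ≤ 24 months: 5 ≤ 24 is true
  annual income ≥ 123186 USD: 183067 ≥ 123186 is true
  bankruptcies on record ≥ 2: 0 ≥ 2 is false
  loan-to-value ratio ≤ 62.8%: 106.2 ≤ 62.8 is false
  requested loan amount ≤ 102956 USD: 540562 ≤ 102956 is false
  months employed ≥ 67 months: 37 ≥ 67 is false
  NOT co-signer present: no → true
  property type ∈ {investment, secondary}: investment is in the set → true
  self-employed: yes → true
Combine:
[1.1.1] false AND true = false
[1.1.2.2] true → true = true
[1.1.2] true AND true = true
[1.1] false OR true = true
[1.2.2] true OR false = true
[1.2.3] false OR false = false
[1.2] true AND true AND false = false
[1.3.1] false AND true = false
[1.3.2.1.1.1] true OR true = true
[1.3.2.1.1] NOT true = false
[1.3.2.1] NOT false = true
[1.3.2] NOT true = false
[1.3] false → false (antecedent false ⇒ implication holds) = true
[1] true AND false AND true = false
[root] NOT false = true
Overall: true → approved

Approved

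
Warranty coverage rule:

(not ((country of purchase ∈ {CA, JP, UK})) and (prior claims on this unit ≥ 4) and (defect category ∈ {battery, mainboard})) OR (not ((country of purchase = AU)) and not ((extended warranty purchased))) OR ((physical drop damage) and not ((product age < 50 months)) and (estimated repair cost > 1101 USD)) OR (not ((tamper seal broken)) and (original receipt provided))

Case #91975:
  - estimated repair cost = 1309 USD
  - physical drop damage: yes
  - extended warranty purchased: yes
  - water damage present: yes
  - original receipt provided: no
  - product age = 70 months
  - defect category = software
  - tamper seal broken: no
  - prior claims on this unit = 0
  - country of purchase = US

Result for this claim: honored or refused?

Atomic conditions:
  country of purchase ∈ {CA, JP, UK}: US is not in the set → false
  prior claims on this unit ≥ 4: 0 ≥ 4 is false
  defect category ∈ {battery, mainboard}: software is not in the set → false
  country of purchase = AU: US == AU is false
  extended warranty purchased: yes → true
  physical drop damage: yes → true
  product age < 50 months: 70 < 50 is false
  estimated repair cost > 1101 USD: 1309 > 1101 is true
  tamper seal broken: no → false
  original receipt provided: no → false
Combine:
[1.1] NOT false = true
[1] true AND false AND false = false
[2.1] NOT false = true
[2.2] NOT true = false
[2] true AND false = false
[3.2] NOT false = true
[3] true AND true AND true = true
[4.1] NOT false = true
[4] true AND false = false
[root] false OR false OR true OR false = true
Overall: true → honored

Honored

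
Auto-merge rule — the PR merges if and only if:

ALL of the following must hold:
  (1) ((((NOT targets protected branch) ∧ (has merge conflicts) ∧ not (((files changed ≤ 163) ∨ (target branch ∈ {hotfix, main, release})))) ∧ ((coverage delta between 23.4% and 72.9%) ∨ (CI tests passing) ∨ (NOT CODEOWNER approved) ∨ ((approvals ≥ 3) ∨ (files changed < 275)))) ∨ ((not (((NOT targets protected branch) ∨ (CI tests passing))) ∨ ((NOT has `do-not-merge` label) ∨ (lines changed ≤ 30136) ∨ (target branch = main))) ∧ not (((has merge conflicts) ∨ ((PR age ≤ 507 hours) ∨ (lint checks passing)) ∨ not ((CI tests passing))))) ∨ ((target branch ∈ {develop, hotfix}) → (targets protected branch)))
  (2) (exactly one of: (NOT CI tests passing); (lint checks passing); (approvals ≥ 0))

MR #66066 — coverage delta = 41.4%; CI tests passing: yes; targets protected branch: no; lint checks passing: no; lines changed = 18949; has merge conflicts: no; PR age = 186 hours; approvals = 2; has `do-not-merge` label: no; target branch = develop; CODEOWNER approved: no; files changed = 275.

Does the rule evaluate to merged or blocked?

Blocked

Atomic conditions:
  NOT targets protected branch: no → true
  has merge conflicts: no → false
  files changed ≤ 163: 275 ≤ 163 is false
  target branch ∈ {hotfix, main, release}: develop is not in the set → false
  coverage delta between 23.4% and 72.9%: 41.4 in [23.4, 72.9] is true
  CI tests passing: yes → true
  NOT CODEOWNER approved: no → true
  approvals ≥ 3: 2 ≥ 3 is false
  files changed < 275: 275 < 275 is false
  NOT has `do-not-merge` label: no → true
  lines changed ≤ 30136: 18949 ≤ 30136 is true
  target branch = main: develop == main is false
  PR age ≤ 507 hours: 186 ≤ 507 is true
  lint checks passing: no → false
  target branch ∈ {develop, hotfix}: develop is in the set → true
  targets protected branch: no → false
  NOT CI tests passing: yes → false
  approvals ≥ 0: 2 ≥ 0 is true
Combine:
[1.1.1.3.1] false OR false = false
[1.1.1.3] NOT false = true
[1.1.1] true AND false AND true = false
[1.1.2.4] false OR false = false
[1.1.2] true OR true OR true OR false = true
[1.1] false AND true = false
[1.2.1.1.1] true OR true = true
[1.2.1.1] NOT true = false
[1.2.1.2] true OR true OR false = true
[1.2.1] false OR true = true
[1.2.2.1.2] true OR false = true
[1.2.2.1.3] NOT true = false
[1.2.2.1] false OR true OR false = true
[1.2.2] NOT true = false
[1.2] true AND false = false
[1.3] true → false = false
[1] false OR false OR false = false
[2] exactly-one(false, false, true) = true
[root] false AND true = false
Overall: false → blocked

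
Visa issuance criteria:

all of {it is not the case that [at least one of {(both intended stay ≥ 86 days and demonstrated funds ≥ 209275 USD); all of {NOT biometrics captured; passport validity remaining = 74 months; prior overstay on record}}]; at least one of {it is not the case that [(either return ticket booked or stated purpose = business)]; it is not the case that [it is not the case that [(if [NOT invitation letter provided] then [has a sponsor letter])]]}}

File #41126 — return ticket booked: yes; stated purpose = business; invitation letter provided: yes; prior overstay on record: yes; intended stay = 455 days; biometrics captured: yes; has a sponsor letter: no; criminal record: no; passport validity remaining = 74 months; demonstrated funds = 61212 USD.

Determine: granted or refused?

Granted

Atomic conditions:
  intended stay ≥ 86 days: 455 ≥ 86 is true
  demonstrated funds ≥ 209275 USD: 61212 ≥ 209275 is false
  NOT biometrics captured: yes → false
  passport validity remaining = 74 months: 74 == 74 is true
  prior overstay on record: yes → true
  return ticket booked: yes → true
  stated purpose = business: business == business is true
  NOT invitation letter provided: yes → false
  has a sponsor letter: no → false
Combine:
[1.1.1] true AND false = false
[1.1.2] false AND true AND true = false
[1.1] false OR false = false
[1] NOT false = true
[2.1.1] true OR true = true
[2.1] NOT true = false
[2.2.1.1] false → false (antecedent false ⇒ implication holds) = true
[2.2.1] NOT true = false
[2.2] NOT false = true
[2] false OR true = true
[root] true AND true = true
Overall: true → granted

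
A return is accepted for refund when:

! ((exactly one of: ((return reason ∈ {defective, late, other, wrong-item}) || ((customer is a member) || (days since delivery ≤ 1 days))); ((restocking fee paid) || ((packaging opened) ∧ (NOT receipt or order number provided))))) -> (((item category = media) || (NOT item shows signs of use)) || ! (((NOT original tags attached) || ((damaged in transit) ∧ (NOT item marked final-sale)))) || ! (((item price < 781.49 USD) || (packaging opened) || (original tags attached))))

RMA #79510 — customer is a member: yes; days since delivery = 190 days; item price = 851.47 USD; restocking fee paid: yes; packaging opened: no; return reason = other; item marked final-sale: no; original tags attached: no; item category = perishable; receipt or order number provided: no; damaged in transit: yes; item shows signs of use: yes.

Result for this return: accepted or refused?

Accepted

Atomic conditions:
  return reason ∈ {defective, late, other, wrong-item}: other is in the set → true
  customer is a member: yes → true
  days since delivery ≤ 1 days: 190 ≤ 1 is false
  restocking fee paid: yes → true
  packaging opened: no → false
  NOT receipt or order number provided: no → true
  item category = media: perishable == media is false
  NOT item shows signs of use: yes → false
  NOT original tags attached: no → true
  damaged in transit: yes → true
  NOT item marked final-sale: no → true
  item price < 781.49 USD: 851.47 < 781.49 is false
  original tags attached: no → false
Combine:
[1.1.1.2] true OR false = true
[1.1.1] true OR true = true
[1.1.2.2] false AND true = false
[1.1.2] true OR false = true
[1.1] exactly-one(true, true) = false
[1] NOT false = true
[2.1] false OR false = false
[2.2.1.2] true AND true = true
[2.2.1] true OR true = true
[2.2] NOT true = false
[2.3.1] false OR false OR false = false
[2.3] NOT false = true
[2] false OR false OR true = true
[root] true → true = true
Overall: true → accepted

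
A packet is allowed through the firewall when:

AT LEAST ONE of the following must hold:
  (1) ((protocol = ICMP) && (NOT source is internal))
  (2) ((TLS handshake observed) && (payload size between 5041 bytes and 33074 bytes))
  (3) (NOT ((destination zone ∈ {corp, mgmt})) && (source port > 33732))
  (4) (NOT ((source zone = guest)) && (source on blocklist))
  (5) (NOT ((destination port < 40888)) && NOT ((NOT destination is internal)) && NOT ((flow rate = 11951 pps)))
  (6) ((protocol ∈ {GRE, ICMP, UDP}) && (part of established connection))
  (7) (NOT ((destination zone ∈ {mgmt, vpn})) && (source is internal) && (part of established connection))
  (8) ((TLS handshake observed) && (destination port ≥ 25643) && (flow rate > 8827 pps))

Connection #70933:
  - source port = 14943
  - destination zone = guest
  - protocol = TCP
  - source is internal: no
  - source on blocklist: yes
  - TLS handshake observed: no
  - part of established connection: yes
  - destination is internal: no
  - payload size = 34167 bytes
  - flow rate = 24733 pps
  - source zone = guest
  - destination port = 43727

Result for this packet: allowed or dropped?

Atomic conditions:
  protocol = ICMP: TCP == ICMP is false
  NOT source is internal: no → true
  TLS handshake observed: no → false
  payload size between 5041 bytes and 33074 bytes: 34167 in [5041, 33074] is false
  destination zone ∈ {corp, mgmt}: guest is not in the set → false
  source port > 33732: 14943 > 33732 is false
  source zone = guest: guest == guest is true
  source on blocklist: yes → true
  destination port < 40888: 43727 < 40888 is false
  NOT destination is internal: no → true
  flow rate = 11951 pps: 24733 == 11951 is false
  protocol ∈ {GRE, ICMP, UDP}: TCP is not in the set → false
  part of established connection: yes → true
  destination zone ∈ {mgmt, vpn}: guest is not in the set → false
  source is internal: no → false
  destination port ≥ 25643: 43727 ≥ 25643 is true
  flow rate > 8827 pps: 24733 > 8827 is true
Combine:
[1] false AND true = false
[2] false AND false = false
[3.1] NOT false = true
[3] true AND false = false
[4.1] NOT true = false
[4] false AND true = false
[5.1] NOT false = true
[5.2] NOT true = false
[5.3] NOT false = true
[5] true AND false AND true = false
[6] false AND true = false
[7.1] NOT false = true
[7] true AND false AND true = false
[8] false AND true AND true = false
[root] false OR false OR false OR false OR false OR false OR false OR false = false
Overall: false → dropped

Dropped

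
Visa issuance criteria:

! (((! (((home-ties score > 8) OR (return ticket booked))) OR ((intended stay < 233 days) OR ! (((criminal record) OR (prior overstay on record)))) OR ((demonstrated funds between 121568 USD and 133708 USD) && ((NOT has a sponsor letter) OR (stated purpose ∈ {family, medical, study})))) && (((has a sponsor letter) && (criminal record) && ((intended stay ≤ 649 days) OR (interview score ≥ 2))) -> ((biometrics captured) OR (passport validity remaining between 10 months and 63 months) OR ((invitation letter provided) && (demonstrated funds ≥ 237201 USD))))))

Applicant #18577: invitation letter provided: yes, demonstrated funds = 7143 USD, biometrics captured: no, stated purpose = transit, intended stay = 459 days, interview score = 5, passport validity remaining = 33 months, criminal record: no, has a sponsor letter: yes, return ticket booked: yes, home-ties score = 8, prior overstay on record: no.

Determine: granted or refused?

Refused

Atomic conditions:
  home-ties score > 8: 8 > 8 is false
  return ticket booked: yes → true
  intended stay < 233 days: 459 < 233 is false
  criminal record: no → false
  prior overstay on record: no → false
  demonstrated funds between 121568 USD and 133708 USD: 7143 in [121568, 133708] is false
  NOT has a sponsor letter: yes → false
  stated purpose ∈ {family, medical, study}: transit is not in the set → false
  has a sponsor letter: yes → true
  intended stay ≤ 649 days: 459 ≤ 649 is true
  interview score ≥ 2: 5 ≥ 2 is true
  biometrics captured: no → false
  passport validity remaining between 10 months and 63 months: 33 in [10, 63] is true
  invitation letter provided: yes → true
  demonstrated funds ≥ 237201 USD: 7143 ≥ 237201 is false
Combine:
[1.1.1.1] false OR true = true
[1.1.1] NOT true = false
[1.1.2.2.1] false OR false = false
[1.1.2.2] NOT false = true
[1.1.2] false OR true = true
[1.1.3.2] false OR false = false
[1.1.3] false AND false = false
[1.1] false OR true OR false = true
[1.2.1.3] true OR true = true
[1.2.1] true AND false AND true = false
[1.2.2.3] true AND false = false
[1.2.2] false OR true OR false = true
[1.2] false → true (antecedent false ⇒ implication holds) = true
[1] true AND true = true
[root] NOT true = false
Overall: false → refused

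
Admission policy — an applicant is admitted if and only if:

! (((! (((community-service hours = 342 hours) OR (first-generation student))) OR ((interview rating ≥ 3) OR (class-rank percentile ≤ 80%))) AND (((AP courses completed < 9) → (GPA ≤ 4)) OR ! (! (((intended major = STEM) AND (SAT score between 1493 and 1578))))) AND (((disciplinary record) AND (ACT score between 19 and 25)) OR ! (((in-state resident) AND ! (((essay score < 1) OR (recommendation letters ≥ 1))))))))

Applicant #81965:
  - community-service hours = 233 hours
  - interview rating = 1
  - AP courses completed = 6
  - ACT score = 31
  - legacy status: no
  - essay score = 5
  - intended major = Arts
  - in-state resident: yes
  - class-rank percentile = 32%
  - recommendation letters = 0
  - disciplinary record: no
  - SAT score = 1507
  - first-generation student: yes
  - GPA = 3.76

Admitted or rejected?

Atomic conditions:
  community-service hours = 342 hours: 233 == 342 is false
  first-generation student: yes → true
  interview rating ≥ 3: 1 ≥ 3 is false
  class-rank percentile ≤ 80%: 32 ≤ 80 is true
  AP courses completed < 9: 6 < 9 is true
  GPA ≤ 4: 3.76 ≤ 4 is true
  intended major = STEM: Arts == STEM is false
  SAT score between 1493 and 1578: 1507 in [1493, 1578] is true
  disciplinary record: no → false
  ACT score between 19 and 25: 31 in [19, 25] is false
  in-state resident: yes → true
  essay score < 1: 5 < 1 is false
  recommendation letters ≥ 1: 0 ≥ 1 is false
Combine:
[1.1.1.1] false OR true = true
[1.1.1] NOT true = false
[1.1.2] false OR true = true
[1.1] false OR true = true
[1.2.1] true → true = true
[1.2.2.1.1] false AND true = false
[1.2.2.1] NOT false = true
[1.2.2] NOT true = false
[1.2] true OR false = true
[1.3.1] false AND false = false
[1.3.2.1.2.1] false OR false = false
[1.3.2.1.2] NOT false = true
[1.3.2.1] true AND true = true
[1.3.2] NOT true = false
[1.3] false OR false = false
[1] true AND true AND false = false
[root] NOT false = true
Overall: true → admitted

Admitted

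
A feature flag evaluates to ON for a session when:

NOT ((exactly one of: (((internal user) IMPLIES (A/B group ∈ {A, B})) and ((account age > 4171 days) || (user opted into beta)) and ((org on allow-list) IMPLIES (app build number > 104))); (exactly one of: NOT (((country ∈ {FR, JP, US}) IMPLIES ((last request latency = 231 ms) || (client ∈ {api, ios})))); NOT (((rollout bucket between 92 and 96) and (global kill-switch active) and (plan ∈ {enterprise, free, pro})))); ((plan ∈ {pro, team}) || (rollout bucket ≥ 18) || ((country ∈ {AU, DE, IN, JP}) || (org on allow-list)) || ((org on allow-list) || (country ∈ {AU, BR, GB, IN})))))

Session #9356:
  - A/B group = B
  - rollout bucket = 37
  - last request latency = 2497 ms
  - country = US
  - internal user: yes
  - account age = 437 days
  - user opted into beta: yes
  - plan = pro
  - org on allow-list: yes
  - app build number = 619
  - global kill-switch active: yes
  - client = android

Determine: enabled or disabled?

Enabled

Atomic conditions:
  internal user: yes → true
  A/B group ∈ {A, B}: B is in the set → true
  account age > 4171 days: 437 > 4171 is false
  user opted into beta: yes → true
  org on allow-list: yes → true
  app build number > 104: 619 > 104 is true
  country ∈ {FR, JP, US}: US is in the set → true
  last request latency = 231 ms: 2497 == 231 is false
  client ∈ {api, ios}: android is not in the set → false
  rollout bucket between 92 and 96: 37 in [92, 96] is false
  global kill-switch active: yes → true
  plan ∈ {enterprise, free, pro}: pro is in the set → true
  plan ∈ {pro, team}: pro is in the set → true
  rollout bucket ≥ 18: 37 ≥ 18 is true
  country ∈ {AU, DE, IN, JP}: US is not in the set → false
  country ∈ {AU, BR, GB, IN}: US is not in the set → false
Combine:
[1.1.1] true → true = true
[1.1.2] false OR true = true
[1.1.3] true → true = true
[1.1] true AND true AND true = true
[1.2.1.1.2] false OR false = false
[1.2.1.1] true → false = false
[1.2.1] NOT false = true
[1.2.2.1] false AND true AND true = false
[1.2.2] NOT false = true
[1.2] exactly-one(true, true) = false
[1.3.3] false OR true = true
[1.3.4] true OR false = true
[1.3] true OR true OR true OR true = true
[1] exactly-one(true, false, true) = false
[root] NOT false = true
Overall: true → enabled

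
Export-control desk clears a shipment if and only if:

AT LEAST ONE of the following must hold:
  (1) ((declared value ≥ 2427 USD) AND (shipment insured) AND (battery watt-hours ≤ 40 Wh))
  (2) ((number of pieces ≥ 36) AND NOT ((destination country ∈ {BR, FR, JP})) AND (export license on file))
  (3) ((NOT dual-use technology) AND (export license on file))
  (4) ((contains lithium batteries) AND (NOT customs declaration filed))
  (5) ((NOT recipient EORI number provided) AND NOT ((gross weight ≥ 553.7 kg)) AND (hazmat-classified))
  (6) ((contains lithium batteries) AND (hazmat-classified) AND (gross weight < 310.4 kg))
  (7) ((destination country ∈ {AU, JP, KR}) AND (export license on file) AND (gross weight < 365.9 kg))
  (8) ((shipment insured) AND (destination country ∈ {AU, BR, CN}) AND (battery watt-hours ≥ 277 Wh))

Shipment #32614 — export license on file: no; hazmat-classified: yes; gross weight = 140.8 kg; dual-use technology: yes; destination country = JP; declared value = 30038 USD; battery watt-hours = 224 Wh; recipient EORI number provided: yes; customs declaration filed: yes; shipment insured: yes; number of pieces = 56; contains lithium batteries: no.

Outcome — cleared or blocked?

Blocked

Atomic conditions:
  declared value ≥ 2427 USD: 30038 ≥ 2427 is true
  shipment insured: yes → true
  battery watt-hours ≤ 40 Wh: 224 ≤ 40 is false
  number of pieces ≥ 36: 56 ≥ 36 is true
  destination country ∈ {BR, FR, JP}: JP is in the set → true
  export license on file: no → false
  NOT dual-use technology: yes → false
  contains lithium batteries: no → false
  NOT customs declaration filed: yes → false
  NOT recipient EORI number provided: yes → false
  gross weight ≥ 553.7 kg: 140.8 ≥ 553.7 is false
  hazmat-classified: yes → true
  gross weight < 310.4 kg: 140.8 < 310.4 is true
  destination country ∈ {AU, JP, KR}: JP is in the set → true
  gross weight < 365.9 kg: 140.8 < 365.9 is true
  destination country ∈ {AU, BR, CN}: JP is not in the set → false
  battery watt-hours ≥ 277 Wh: 224 ≥ 277 is false
Combine:
[1] true AND true AND false = false
[2.2] NOT true = false
[2] true AND false AND false = false
[3] false AND false = false
[4] false AND false = false
[5.2] NOT false = true
[5] false AND true AND true = false
[6] false AND true AND true = false
[7] true AND false AND true = false
[8] true AND false AND false = false
[root] false OR false OR false OR false OR false OR false OR false OR false = false
Overall: false → blocked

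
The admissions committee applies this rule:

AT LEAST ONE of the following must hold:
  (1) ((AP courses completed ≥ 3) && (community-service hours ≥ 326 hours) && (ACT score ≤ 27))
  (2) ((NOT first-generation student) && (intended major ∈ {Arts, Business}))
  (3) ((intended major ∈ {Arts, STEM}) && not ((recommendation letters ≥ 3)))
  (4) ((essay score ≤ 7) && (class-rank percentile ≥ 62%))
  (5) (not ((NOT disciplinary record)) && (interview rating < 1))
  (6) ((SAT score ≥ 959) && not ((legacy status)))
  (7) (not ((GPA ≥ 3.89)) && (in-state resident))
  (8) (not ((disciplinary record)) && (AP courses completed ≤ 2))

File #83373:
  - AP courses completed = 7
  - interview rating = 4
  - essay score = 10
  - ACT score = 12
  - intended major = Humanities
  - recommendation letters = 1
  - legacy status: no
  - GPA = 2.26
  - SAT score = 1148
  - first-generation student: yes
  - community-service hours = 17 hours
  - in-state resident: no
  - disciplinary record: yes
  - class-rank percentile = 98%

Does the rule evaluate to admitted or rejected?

Atomic conditions:
  AP courses completed ≥ 3: 7 ≥ 3 is true
  community-service hours ≥ 326 hours: 17 ≥ 326 is false
  ACT score ≤ 27: 12 ≤ 27 is true
  NOT first-generation student: yes → false
  intended major ∈ {Arts, Business}: Humanities is not in the set → false
  intended major ∈ {Arts, STEM}: Humanities is not in the set → false
  recommendation letters ≥ 3: 1 ≥ 3 is false
  essay score ≤ 7: 10 ≤ 7 is false
  class-rank percentile ≥ 62%: 98 ≥ 62 is true
  NOT disciplinary record: yes → false
  interview rating < 1: 4 < 1 is false
  SAT score ≥ 959: 1148 ≥ 959 is true
  legacy status: no → false
  GPA ≥ 3.89: 2.26 ≥ 3.89 is false
  in-state resident: no → false
  disciplinary record: yes → true
  AP courses completed ≤ 2: 7 ≤ 2 is false
Combine:
[1] true AND false AND true = false
[2] false AND false = false
[3.2] NOT false = true
[3] false AND true = false
[4] false AND true = false
[5.1] NOT false = true
[5] true AND false = false
[6.2] NOT false = true
[6] true AND true = true
[7.1] NOT false = true
[7] true AND false = false
[8.1] NOT true = false
[8] false AND false = false
[root] false OR false OR false OR false OR false OR true OR false OR false = true
Overall: true → admitted

Admitted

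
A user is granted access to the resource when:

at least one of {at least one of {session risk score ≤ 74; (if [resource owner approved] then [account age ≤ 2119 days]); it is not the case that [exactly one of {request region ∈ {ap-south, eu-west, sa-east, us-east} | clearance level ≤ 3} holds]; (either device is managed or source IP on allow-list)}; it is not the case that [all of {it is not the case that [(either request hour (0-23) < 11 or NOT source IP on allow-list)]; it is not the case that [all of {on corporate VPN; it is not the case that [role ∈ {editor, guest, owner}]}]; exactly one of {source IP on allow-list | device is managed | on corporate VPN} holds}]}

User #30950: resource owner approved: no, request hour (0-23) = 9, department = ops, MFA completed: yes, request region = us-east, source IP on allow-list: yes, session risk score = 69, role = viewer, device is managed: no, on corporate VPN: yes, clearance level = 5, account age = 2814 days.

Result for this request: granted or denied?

Granted

Atomic conditions:
  session risk score ≤ 74: 69 ≤ 74 is true
  resource owner approved: no → false
  account age ≤ 2119 days: 2814 ≤ 2119 is false
  request region ∈ {ap-south, eu-west, sa-east, us-east}: us-east is in the set → true
  clearance level ≤ 3: 5 ≤ 3 is false
  device is managed: no → false
  source IP on allow-list: yes → true
  request hour (0-23) < 11: 9 < 11 is true
  NOT source IP on allow-list: yes → false
  on corporate VPN: yes → true
  role ∈ {editor, guest, owner}: viewer is not in the set → false
Combine:
[1.2] false → false (antecedent false ⇒ implication holds) = true
[1.3.1] exactly-one(true, false) = true
[1.3] NOT true = false
[1.4] false OR true = true
[1] true OR true OR false OR true = true
[2.1.1.1] true OR false = true
[2.1.1] NOT true = false
[2.1.2.1.2] NOT false = true
[2.1.2.1] true AND true = true
[2.1.2] NOT true = false
[2.1.3] exactly-one(true, false, true) = false
[2.1] false AND false AND false = false
[2] NOT false = true
[root] true OR true = true
Overall: true → granted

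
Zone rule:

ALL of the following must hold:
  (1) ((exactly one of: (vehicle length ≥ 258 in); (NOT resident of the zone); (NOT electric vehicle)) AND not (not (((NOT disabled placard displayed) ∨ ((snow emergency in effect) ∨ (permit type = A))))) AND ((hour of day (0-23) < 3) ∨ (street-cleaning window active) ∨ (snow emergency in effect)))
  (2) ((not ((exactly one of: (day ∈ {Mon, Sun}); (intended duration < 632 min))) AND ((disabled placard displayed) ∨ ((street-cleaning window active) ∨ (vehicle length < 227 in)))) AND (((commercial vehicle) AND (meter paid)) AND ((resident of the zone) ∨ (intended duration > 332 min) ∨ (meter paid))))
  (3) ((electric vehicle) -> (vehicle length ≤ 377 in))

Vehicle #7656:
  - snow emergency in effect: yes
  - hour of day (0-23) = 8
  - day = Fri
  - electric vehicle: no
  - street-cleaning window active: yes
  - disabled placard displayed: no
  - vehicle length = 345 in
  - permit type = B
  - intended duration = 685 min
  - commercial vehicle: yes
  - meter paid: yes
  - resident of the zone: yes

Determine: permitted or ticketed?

Ticketed

Atomic conditions:
  vehicle length ≥ 258 in: 345 ≥ 258 is true
  NOT resident of the zone: yes → false
  NOT electric vehicle: no → true
  NOT disabled placard displayed: no → true
  snow emergency in effect: yes → true
  permit type = A: B == A is false
  hour of day (0-23) < 3: 8 < 3 is false
  street-cleaning window active: yes → true
  day ∈ {Mon, Sun}: Fri is not in the set → false
  intended duration < 632 min: 685 < 632 is false
  disabled placard displayed: no → false
  vehicle length < 227 in: 345 < 227 is false
  commercial vehicle: yes → true
  meter paid: yes → true
  resident of the zone: yes → true
  intended duration > 332 min: 685 > 332 is true
  electric vehicle: no → false
  vehicle length ≤ 377 in: 345 ≤ 377 is true
Combine:
[1.1] exactly-one(true, false, true) = false
[1.2.1.1.2] true OR false = true
[1.2.1.1] true OR true = true
[1.2.1] NOT true = false
[1.2] NOT false = true
[1.3] false OR true OR true = true
[1] false AND true AND true = false
[2.1.1.1] exactly-one(false, false) = false
[2.1.1] NOT false = true
[2.1.2.2] true OR false = true
[2.1.2] false OR true = true
[2.1] true AND true = true
[2.2.1] true AND true = true
[2.2.2] true OR true OR true = true
[2.2] true AND true = true
[2] true AND true = true
[3] false → true (antecedent false ⇒ implication holds) = true
[root] false AND true AND true = false
Overall: false → ticketed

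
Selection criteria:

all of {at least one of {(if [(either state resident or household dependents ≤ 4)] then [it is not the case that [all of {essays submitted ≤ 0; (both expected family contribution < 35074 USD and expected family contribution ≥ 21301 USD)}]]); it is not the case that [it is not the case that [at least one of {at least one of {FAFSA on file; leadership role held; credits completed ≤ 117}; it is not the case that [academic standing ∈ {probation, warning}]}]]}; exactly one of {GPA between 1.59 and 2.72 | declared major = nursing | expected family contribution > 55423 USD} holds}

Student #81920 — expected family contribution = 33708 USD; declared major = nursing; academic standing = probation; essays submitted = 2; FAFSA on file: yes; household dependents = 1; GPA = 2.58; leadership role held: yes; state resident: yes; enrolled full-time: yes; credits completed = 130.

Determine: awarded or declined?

Declined

Atomic conditions:
  state resident: yes → true
  household dependents ≤ 4: 1 ≤ 4 is true
  essays submitted ≤ 0: 2 ≤ 0 is false
  expected family contribution < 35074 USD: 33708 < 35074 is true
  expected family contribution ≥ 21301 USD: 33708 ≥ 21301 is true
  FAFSA on file: yes → true
  leadership role held: yes → true
  credits completed ≤ 117: 130 ≤ 117 is false
  academic standing ∈ {probation, warning}: probation is in the set → true
  GPA between 1.59 and 2.72: 2.58 in [1.59, 2.72] is true
  declared major = nursing: nursing == nursing is true
  expected family contribution > 55423 USD: 33708 > 55423 is false
Combine:
[1.1.1] true OR true = true
[1.1.2.1.2] true AND true = true
[1.1.2.1] false AND true = false
[1.1.2] NOT false = true
[1.1] true → true = true
[1.2.1.1.1] true OR true OR false = true
[1.2.1.1.2] NOT true = false
[1.2.1.1] true OR false = true
[1.2.1] NOT true = false
[1.2] NOT false = true
[1] true OR true = true
[2] exactly-one(true, true, false) = false
[root] true AND false = false
Overall: false → declined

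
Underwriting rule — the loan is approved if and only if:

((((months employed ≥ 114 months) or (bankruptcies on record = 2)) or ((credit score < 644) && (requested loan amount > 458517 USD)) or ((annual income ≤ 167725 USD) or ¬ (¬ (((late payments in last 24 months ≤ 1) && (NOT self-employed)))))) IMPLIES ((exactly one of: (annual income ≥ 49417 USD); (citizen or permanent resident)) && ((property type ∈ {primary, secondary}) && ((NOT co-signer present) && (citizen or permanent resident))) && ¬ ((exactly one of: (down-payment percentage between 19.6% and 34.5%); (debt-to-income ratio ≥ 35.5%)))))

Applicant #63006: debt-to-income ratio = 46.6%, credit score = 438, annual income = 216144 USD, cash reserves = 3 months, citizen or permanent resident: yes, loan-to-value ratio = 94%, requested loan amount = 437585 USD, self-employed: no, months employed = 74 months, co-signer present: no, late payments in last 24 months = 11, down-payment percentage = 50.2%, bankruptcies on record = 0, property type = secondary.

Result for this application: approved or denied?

Atomic conditions:
  months employed ≥ 114 months: 74 ≥ 114 is false
  bankruptcies on record = 2: 0 == 2 is false
  credit score < 644: 438 < 644 is true
  requested loan amount > 458517 USD: 437585 > 458517 is false
  annual income ≤ 167725 USD: 216144 ≤ 167725 is false
  late payments in last 24 months ≤ 1: 11 ≤ 1 is false
  NOT self-employed: no → true
  annual income ≥ 49417 USD: 216144 ≥ 49417 is true
  citizen or permanent resident: yes → true
  property type ∈ {primary, secondary}: secondary is in the set → true
  NOT co-signer present: no → true
  down-payment percentage between 19.6% and 34.5%: 50.2 in [19.6, 34.5] is false
  debt-to-income ratio ≥ 35.5%: 46.6 ≥ 35.5 is true
Combine:
[1.1] false OR false = false
[1.2] true AND false = false
[1.3.2.1.1] false AND true = false
[1.3.2.1] NOT false = true
[1.3.2] NOT true = false
[1.3] false OR false = false
[1] false OR false OR false = false
[2.1] exactly-one(true, true) = false
[2.2.2] true AND true = true
[2.2] true AND true = true
[2.3.1] exactly-one(false, true) = true
[2.3] NOT true = false
[2] false AND true AND false = false
[root] false → false (antecedent false ⇒ implication holds) = true
Overall: true → approved

Approved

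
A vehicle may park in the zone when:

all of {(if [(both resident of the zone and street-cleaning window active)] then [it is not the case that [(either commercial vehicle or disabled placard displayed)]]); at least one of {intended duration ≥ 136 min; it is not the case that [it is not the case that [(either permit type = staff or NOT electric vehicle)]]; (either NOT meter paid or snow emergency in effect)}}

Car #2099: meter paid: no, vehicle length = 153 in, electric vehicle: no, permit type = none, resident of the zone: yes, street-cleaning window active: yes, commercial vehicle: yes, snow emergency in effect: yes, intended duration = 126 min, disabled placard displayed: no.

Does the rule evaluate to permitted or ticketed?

Atomic conditions:
  resident of the zone: yes → true
  street-cleaning window active: yes → true
  commercial vehicle: yes → true
  disabled placard displayed: no → false
  intended duration ≥ 136 min: 126 ≥ 136 is false
  permit type = staff: none == staff is false
  NOT electric vehicle: no → true
  NOT meter paid: no → true
  snow emergency in effect: yes → true
Combine:
[1.1] true AND true = true
[1.2.1] true OR false = true
[1.2] NOT true = false
[1] true → false = false
[2.2.1.1] false OR true = true
[2.2.1] NOT true = false
[2.2] NOT false = true
[2.3] true OR true = true
[2] false OR true OR true = true
[root] false AND true = false
Overall: false → ticketed

Ticketed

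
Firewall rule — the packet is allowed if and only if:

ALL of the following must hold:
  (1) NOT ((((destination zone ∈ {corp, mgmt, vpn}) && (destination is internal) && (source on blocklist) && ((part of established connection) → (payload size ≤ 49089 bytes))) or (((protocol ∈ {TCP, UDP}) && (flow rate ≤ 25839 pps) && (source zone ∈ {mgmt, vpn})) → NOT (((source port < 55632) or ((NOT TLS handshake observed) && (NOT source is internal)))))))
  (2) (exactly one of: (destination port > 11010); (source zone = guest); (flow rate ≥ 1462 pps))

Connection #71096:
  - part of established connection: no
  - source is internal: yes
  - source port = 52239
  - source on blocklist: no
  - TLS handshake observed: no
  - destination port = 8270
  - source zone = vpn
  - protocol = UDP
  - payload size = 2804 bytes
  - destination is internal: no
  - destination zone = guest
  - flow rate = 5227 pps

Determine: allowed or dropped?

Allowed

Atomic conditions:
  destination zone ∈ {corp, mgmt, vpn}: guest is not in the set → false
  destination is internal: no → false
  source on blocklist: no → false
  part of established connection: no → false
  payload size ≤ 49089 bytes: 2804 ≤ 49089 is true
  protocol ∈ {TCP, UDP}: UDP is in the set → true
  flow rate ≤ 25839 pps: 5227 ≤ 25839 is true
  source zone ∈ {mgmt, vpn}: vpn is in the set → true
  source port < 55632: 52239 < 55632 is true
  NOT TLS handshake observed: no → true
  NOT source is internal: yes → false
  destination port > 11010: 8270 > 11010 is false
  source zone = guest: vpn == guest is false
  flow rate ≥ 1462 pps: 5227 ≥ 1462 is true
Combine:
[1.1.1.4] false → true (antecedent false ⇒ implication holds) = true
[1.1.1] false AND false AND false AND true = false
[1.1.2.1] true AND true AND true = true
[1.1.2.2.1.2] true AND false = false
[1.1.2.2.1] true OR false = true
[1.1.2.2] NOT true = false
[1.1.2] true → false = false
[1.1] false OR false = false
[1] NOT false = true
[2] exactly-one(false, false, true) = true
[root] true AND true = true
Overall: true → allowed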